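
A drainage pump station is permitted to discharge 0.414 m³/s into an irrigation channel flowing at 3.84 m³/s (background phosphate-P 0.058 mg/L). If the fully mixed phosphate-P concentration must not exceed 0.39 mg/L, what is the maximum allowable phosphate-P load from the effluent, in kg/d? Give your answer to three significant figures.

124 kg/d

Mass balance at the limit: 3.840·0.05800 + 0.4140·Cₑ = 4.254·0.39 → Cₑ = 3.469 mg/L.
Load = 0.4140 m³/s × 3.469 g/m³ × 86 400 s/d = 124.1 kg/d.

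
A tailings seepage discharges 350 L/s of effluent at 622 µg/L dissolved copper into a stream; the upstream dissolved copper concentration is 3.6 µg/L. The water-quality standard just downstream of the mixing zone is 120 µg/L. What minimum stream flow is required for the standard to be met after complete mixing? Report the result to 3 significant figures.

Set C_mix = 120: (Q·3.600 + 350.0·622.0) / (Q + 350.0) = 120
→ Q = 350.0·(622.0 − 120)/(120 − 3.600) = 1509 L/s.

1510 L/s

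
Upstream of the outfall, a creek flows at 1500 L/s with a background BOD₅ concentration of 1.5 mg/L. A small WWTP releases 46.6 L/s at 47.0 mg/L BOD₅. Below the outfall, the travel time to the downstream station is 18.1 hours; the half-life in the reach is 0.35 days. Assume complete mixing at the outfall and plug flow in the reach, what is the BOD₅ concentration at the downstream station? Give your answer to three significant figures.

Mass balance: C = (1500·1.500 + 46.60·47.00) / 1547 = 4440/1547 = 2.871 mg/L.
Half-life 0.35 d → k = ln 2 / 0.35 = 1.980 d⁻¹.
First-order decay: C = 2.871·exp(−k·t) = 2.871·0.2246 = 0.6447 mg/L.

0.645 mg/L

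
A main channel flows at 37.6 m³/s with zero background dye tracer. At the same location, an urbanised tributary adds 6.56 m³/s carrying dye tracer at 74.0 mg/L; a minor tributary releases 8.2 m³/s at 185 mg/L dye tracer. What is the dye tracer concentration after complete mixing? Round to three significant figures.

Mixed concentration C = ΣQC/ΣQ = (37.60·0 + 6.560·74.00 + 8.200·185.0) / 52.36 = 2002/52.36 = 38.24 mg/L.

38.2 mg/L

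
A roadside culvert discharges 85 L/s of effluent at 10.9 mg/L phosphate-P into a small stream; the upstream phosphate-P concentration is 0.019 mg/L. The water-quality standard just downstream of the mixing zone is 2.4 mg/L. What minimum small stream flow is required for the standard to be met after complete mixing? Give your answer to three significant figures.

303 L/s

Set C_mix = 2.4: (Q·0.01900 + 85.00·10.90) / (Q + 85.00) = 2.4
→ Q = 85.00·(10.90 − 2.4)/(2.4 − 0.01900) = 303.4 L/s.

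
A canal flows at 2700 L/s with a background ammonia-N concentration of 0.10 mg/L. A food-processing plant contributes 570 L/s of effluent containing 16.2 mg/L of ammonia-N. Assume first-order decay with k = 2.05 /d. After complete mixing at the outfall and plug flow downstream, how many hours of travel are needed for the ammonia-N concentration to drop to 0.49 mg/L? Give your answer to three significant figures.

After mixing, C = (2700·0.1000 + 570.0·16.20) / 3270 = 9504/3270 = 2.906 mg/L.
2.906·exp(−k·t) = 0.49 → t = ln(2.906/0.49)/k = 75030 s = 20.84 h.

20.8 h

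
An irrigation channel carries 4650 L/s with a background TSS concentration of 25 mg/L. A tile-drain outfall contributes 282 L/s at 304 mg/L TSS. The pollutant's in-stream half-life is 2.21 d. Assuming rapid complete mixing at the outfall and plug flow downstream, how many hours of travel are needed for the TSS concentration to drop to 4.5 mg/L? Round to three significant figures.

Conservation of mass: C = (4650·25.00 + 282.0·304.0) / 4932 = 202000/4932 = 40.95 mg/L.
Half-life 2.21 d → k = ln 2 / 2.21 = 0.3136 d⁻¹.
40.95·exp(−k·t) = 4.5 → t = ln(40.95/4.5)/k = 608300 s = 169.0 h.

169 h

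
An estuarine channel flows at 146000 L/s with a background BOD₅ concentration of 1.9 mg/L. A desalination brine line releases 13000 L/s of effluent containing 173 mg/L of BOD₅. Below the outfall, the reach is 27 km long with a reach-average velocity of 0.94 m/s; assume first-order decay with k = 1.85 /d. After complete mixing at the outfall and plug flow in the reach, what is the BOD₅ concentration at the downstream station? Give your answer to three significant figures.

Mixed concentration C = ΣQC/ΣQ = (146000·1.900 + 13000·173.0) / 159000 = 2526000/159000 = 15.89 mg/L.
Travel time t = 27·1000 / 0.94 = 28720 s = 7.979 h.
Applying C = C₀e^(−kt): 15.89 × 0.5406 = 8.590 mg/L.

8.59 mg/L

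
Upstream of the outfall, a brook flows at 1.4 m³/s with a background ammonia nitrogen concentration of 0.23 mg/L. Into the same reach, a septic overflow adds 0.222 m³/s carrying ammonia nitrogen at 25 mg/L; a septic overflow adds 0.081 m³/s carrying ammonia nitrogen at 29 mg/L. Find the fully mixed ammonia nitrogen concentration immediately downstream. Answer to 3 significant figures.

After mixing, C = (1.400·0.2300 + 0.2220·25.00 + 0.08100·29.00) / 1.703 = 8.221/1.703 = 4.827 mg/L.

4.83 mg/L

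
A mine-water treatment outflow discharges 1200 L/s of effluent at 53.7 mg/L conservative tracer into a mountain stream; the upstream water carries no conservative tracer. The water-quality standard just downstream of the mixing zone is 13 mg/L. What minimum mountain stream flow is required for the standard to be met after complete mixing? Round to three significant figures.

3760 L/s

Set C_mix = 13: (Q·0 + 1200·53.70) / (Q + 1200) = 13
→ Q = 1200·(53.70 − 13)/(13 − 0) = 3757 L/s.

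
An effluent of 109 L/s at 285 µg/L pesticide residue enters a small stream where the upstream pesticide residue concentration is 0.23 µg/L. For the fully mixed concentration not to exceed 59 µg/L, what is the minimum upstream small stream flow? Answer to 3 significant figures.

Set C_mix = 59: (Q·0.2300 + 109.0·285.0) / (Q + 109.0) = 59
→ Q = 109.0·(285.0 − 59)/(59 − 0.2300) = 419.2 L/s.

419 L/s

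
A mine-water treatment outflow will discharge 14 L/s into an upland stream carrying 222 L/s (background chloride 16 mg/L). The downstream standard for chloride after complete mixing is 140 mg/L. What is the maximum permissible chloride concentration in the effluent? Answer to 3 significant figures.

2110 mg/L

At the limit, (Qr·Cr + Qe·Cₑ)/(Qr + Qe) = 140:
Cₑ = (236.0·140 − 222.0·16.00) / 14.00 = 2106 mg/L.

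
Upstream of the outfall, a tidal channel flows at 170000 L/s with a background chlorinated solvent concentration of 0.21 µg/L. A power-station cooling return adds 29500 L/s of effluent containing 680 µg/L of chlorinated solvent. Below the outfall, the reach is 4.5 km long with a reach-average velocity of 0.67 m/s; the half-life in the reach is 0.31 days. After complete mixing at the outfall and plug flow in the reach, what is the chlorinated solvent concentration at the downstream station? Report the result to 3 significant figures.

84.7 µg/L

Mass balance: C = (170000·0.2100 + 29500·680.0) / 199500 = 20100000/199500 = 100.7 µg/L.
Travel time t = 4.5·1000 / 0.67 = 6716 s = 1.866 h.
Half-life 0.31 d → k = ln 2 / 0.31 = 2.236 d⁻¹.
Applying C = C₀e^(−kt): 100.7 × 0.8405 = 84.66 µg/L.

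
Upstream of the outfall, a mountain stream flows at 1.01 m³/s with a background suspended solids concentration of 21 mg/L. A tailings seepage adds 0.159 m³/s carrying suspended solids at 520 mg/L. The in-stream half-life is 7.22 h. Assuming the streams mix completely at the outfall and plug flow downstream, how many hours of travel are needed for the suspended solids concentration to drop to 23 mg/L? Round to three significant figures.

14.1 h

Conservation of mass: C = (1.010·21.00 + 0.1590·520.0) / 1.169 = 103.9/1.169 = 88.87 mg/L.
Half-life 7.22 h → k = ln 2 / 7.22 = 0.09600 h⁻¹ = 2.304 d⁻¹.
88.87·exp(−k·t) = 23 → t = ln(88.87/23)/k = 50690 s = 14.08 h.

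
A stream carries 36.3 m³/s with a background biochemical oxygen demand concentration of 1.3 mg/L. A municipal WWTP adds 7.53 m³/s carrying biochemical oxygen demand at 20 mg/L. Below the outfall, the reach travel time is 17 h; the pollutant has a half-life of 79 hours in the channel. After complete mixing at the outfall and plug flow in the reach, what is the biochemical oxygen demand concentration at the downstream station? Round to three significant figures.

3.89 mg/L

Mixed concentration C = ΣQC/ΣQ = (36.30·1.300 + 7.530·20.00) / 43.83 = 197.8/43.83 = 4.513 mg/L.
Half-life 79 h → k = ln 2 / 79 = 0.008774 h⁻¹ = 0.2106 d⁻¹.
First-order decay: C = 4.513·exp(−k·t) = 4.513·0.8614 = 3.887 mg/L.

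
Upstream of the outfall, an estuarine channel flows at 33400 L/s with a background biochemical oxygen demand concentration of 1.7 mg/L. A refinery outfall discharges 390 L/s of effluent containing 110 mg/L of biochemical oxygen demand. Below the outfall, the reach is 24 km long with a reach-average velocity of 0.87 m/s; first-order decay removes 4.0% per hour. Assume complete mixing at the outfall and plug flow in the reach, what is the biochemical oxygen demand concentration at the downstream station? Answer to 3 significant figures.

2.16 mg/L

Flow-weighted average: C = (33400·1.700 + 390.0·110.0) / 33790 = 99680/33790 = 2.950 mg/L.
Travel time t = 24·1000 / 0.87 = 27590 s = 7.663 h.
4.0%/h lost → k = −ln(1 − 0.04) = 0.04082 h⁻¹.
Applying C = C₀e^(−kt): 2.950 × 0.7314 = 2.158 mg/L.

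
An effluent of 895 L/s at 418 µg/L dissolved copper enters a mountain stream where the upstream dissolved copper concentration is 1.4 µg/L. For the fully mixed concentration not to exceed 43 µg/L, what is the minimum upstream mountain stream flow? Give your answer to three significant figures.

8070 L/s

Set C_mix = 43: (Q·1.400 + 895.0·418.0) / (Q + 895.0) = 43
→ Q = 895.0·(418.0 − 43)/(43 − 1.400) = 8068 L/s.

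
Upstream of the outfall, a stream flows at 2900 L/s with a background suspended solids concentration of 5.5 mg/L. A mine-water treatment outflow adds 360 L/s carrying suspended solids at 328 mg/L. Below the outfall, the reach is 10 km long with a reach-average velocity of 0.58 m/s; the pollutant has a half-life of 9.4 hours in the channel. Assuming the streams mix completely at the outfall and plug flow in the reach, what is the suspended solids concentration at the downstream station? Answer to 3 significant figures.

28.9 mg/L

Conservation of mass: C = (2900·5.500 + 360.0·328.0) / 3260 = 134000/3260 = 41.11 mg/L.
Travel time t = 10·1000 / 0.58 = 17240 s = 4.789 h.
Half-life 9.4 h → k = ln 2 / 9.4 = 0.07374 h⁻¹ = 1.770 d⁻¹.
After decay, C = 41.11 × e^(−kt) = 41.11 × 0.7025 = 28.88 mg/L.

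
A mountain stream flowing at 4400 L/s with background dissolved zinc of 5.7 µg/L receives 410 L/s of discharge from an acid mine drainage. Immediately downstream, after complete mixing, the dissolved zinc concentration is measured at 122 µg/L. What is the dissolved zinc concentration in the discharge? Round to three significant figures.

Mass balance: 4400·5.700 + 410.0·Cₑ = 4810·122.0
→ Cₑ = (4810·122.0 − 4400·5.700) / 410.0 = 1370 µg/L.

1370 µg/L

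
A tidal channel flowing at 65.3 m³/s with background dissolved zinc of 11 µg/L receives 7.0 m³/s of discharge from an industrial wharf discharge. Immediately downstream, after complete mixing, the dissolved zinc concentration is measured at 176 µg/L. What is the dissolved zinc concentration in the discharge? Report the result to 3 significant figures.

1720 µg/L

Mass balance: 65.30·11.00 + 7.000·Cₑ = 72.30·176.0
→ Cₑ = (72.30·176.0 − 65.30·11.00) / 7.000 = 1715 µg/L.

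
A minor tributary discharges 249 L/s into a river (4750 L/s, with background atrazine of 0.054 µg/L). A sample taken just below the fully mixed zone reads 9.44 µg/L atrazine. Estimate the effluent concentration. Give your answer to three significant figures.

Mass balance: 4750·0.05400 + 249.0·Cₑ = 4999·9.440
→ Cₑ = (4999·9.440 − 4750·0.05400) / 249.0 = 188.5 µg/L.

188 µg/L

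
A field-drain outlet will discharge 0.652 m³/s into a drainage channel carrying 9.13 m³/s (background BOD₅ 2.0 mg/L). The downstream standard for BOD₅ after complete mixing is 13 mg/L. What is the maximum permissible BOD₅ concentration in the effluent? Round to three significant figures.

167 mg/L

At the limit, (Qr·Cr + Qe·Cₑ)/(Qr + Qe) = 13:
Cₑ = (9.782·13 − 9.130·2.000) / 0.6520 = 167.0 mg/L.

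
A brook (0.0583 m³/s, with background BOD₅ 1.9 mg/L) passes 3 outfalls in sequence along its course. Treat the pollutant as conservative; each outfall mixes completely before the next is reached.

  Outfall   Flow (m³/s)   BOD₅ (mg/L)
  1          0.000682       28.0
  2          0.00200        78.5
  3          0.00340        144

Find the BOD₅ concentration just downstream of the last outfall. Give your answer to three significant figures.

12.1 mg/L

After outfall 1: Q = 0.05830 + 0.0006820 = 0.05898 m³/s; C = (0.05830·1.900 + 0.0006820·28.00)/0.05898 = 2.202 mg/L.
After outfall 2: Q = 0.05898 + 0.002000 = 0.06098 m³/s; C = (0.05898·2.202 + 0.002000·78.50)/0.06098 = 4.704 mg/L.
After outfall 3: Q = 0.06098 + 0.003400 = 0.06438 m³/s; C = (0.06098·4.704 + 0.003400·144.0)/0.06438 = 12.06 mg/L.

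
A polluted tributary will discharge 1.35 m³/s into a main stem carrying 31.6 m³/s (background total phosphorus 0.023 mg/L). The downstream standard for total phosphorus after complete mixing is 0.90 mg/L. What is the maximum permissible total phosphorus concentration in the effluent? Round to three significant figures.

At the limit, (Qr·Cr + Qe·Cₑ)/(Qr + Qe) = 0.90:
Cₑ = (32.95·0.90 − 31.60·0.02300) / 1.350 = 21.43 mg/L.

21.4 mg/L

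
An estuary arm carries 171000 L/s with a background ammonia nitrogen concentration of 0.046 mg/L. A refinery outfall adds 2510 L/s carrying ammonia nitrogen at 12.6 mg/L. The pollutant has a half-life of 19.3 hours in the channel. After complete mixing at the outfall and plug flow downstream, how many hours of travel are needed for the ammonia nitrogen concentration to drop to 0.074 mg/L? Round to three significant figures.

Flow-weighted average: C = (171000·0.04600 + 2510·12.60) / 173500 = 39490/173500 = 0.2276 mg/L.
Half-life 19.3 h → k = ln 2 / 19.3 = 0.03591 h⁻¹ = 0.8619 d⁻¹.
0.2276·exp(−k·t) = 0.074 → t = ln(0.2276/0.074)/k = 112600 s = 31.28 h.

31.3 h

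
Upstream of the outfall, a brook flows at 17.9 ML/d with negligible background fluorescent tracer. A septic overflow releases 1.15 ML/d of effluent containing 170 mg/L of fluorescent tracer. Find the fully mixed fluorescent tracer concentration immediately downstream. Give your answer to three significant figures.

10.3 mg/L

Mixed concentration C = ΣQC/ΣQ = (17.90·0 + 1.150·170.0) / 19.05 = 195.5/19.05 = 10.26 mg/L.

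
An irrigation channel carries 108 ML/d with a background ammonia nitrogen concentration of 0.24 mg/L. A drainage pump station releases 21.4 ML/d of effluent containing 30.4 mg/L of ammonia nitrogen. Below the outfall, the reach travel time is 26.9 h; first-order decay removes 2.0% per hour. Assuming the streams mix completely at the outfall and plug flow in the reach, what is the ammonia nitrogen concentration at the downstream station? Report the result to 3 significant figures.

3.04 mg/L

Flow-weighted average: C = (108.0·0.2400 + 21.40·30.40) / 129.4 = 676.5/129.4 = 5.228 mg/L.
2.0%/h lost → k = −ln(1 − 0.02) = 0.02020 h⁻¹.
Applying C = C₀e^(−kt): 5.228 × 0.5807 = 3.036 mg/L.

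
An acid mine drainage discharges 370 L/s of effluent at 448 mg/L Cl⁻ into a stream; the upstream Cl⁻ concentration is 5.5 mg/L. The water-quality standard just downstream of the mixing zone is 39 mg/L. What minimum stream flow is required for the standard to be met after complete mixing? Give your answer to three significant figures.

Set C_mix = 39: (Q·5.500 + 370.0·448.0) / (Q + 370.0) = 39
→ Q = 370.0·(448.0 − 39)/(39 − 5.500) = 4517 L/s.

4520 L/s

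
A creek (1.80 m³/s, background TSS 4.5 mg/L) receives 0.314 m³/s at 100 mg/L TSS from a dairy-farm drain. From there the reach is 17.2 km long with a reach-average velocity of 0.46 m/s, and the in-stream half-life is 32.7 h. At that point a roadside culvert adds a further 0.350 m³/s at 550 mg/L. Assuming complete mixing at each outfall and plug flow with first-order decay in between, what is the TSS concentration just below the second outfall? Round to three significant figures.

After mixing, C = (1.800·4.500 + 0.3140·100.0) / 2.114 = 39.50/2.114 = 18.68 mg/L; combined flow 2.114 m³/s.
Travel time t = 17.2·1000 / 0.46 = 37390 s = 10.39 h.
Half-life 32.7 h → k = ln 2 / 32.7 = 0.02120 h⁻¹ = 0.5087 d⁻¹.
First-order decay: C = 18.68·exp(−k·t) = 18.68·0.8024 = 14.99 mg/L.
Second outfall: C = (2.114·14.99 + 0.3500·550.0)/2.464 = 90.99 mg/L.

91.0 mg/L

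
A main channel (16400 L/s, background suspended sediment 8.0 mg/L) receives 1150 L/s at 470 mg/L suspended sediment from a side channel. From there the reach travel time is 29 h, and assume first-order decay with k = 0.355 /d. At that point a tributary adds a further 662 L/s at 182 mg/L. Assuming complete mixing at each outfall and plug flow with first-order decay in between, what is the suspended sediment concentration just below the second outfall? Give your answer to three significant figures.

Mixed concentration C = ΣQC/ΣQ = (16400·8.000 + 1150·470.0) / 17550 = 671700/17550 = 38.27 mg/L; combined flow 17550 L/s.
After decay, C = 38.27 × e^(−kt) = 38.27 × 0.6512 = 24.92 mg/L.
Second outfall: C = (17550·24.92 + 662.0·182.0)/18210 = 30.63 mg/L.

30.6 mg/L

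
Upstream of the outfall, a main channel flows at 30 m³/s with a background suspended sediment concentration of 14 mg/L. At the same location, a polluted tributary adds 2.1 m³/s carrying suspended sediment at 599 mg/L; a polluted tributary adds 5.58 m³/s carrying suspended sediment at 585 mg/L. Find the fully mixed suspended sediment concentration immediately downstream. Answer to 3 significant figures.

Mass balance: C = (30.00·14.00 + 2.100·599.0 + 5.580·585.0) / 37.68 = 4942/37.68 = 131.2 mg/L.

131 mg/L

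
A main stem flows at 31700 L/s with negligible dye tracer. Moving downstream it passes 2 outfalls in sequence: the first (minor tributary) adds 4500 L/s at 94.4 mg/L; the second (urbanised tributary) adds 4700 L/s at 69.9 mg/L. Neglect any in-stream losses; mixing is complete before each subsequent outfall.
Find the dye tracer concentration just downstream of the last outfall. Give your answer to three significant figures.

After outfall 1: Q = 31700 + 4500 = 36200 L/s; C = (31700·0 + 4500·94.40)/36200 = 11.73 mg/L.
After outfall 2: Q = 36200 + 4700 = 40900 L/s; C = (36200·11.73 + 4700·69.90)/40900 = 18.42 mg/L.

18.4 mg/L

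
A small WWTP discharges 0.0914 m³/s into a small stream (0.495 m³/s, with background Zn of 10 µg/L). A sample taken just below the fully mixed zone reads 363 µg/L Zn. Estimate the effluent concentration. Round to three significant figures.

2270 µg/L

Mass balance: 0.4950·10.00 + 0.09140·Cₑ = 0.5864·363.0
→ Cₑ = (0.5864·363.0 − 0.4950·10.00) / 0.09140 = 2275 µg/L.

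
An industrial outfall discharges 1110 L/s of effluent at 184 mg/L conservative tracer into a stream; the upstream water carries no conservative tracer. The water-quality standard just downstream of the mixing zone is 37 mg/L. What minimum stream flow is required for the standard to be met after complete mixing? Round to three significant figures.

Set C_mix = 37: (Q·0 + 1110·184.0) / (Q + 1110) = 37
→ Q = 1110·(184.0 − 37)/(37 − 0) = 4410 L/s.

4410 L/s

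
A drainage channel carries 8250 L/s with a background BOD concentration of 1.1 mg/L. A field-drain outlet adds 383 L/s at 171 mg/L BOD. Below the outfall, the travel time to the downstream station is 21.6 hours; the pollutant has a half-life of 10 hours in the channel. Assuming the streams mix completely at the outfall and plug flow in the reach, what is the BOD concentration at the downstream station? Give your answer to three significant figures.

Mixed concentration C = ΣQC/ΣQ = (8250·1.100 + 383.0·171.0) / 8633 = 74570/8633 = 8.638 mg/L.
Half-life 10 h → k = ln 2 / 10 = 0.06931 h⁻¹ = 1.664 d⁻¹.
Applying C = C₀e^(−kt): 8.638 × 0.2238 = 1.933 mg/L.

1.93 mg/L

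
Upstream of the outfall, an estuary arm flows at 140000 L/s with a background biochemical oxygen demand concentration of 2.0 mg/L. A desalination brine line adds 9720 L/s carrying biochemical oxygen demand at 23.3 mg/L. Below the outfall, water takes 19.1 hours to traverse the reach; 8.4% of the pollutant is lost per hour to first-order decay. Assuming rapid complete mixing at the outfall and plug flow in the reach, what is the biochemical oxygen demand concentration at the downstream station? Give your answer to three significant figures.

0.633 mg/L

Flow-weighted average: C = (140000·2.000 + 9720·23.30) / 149700 = 506500/149700 = 3.383 mg/L.
8.4%/h lost → k = −ln(1 − 0.084) = 0.08774 h⁻¹.
After decay, C = 3.383 × e^(−kt) = 3.383 × 0.1872 = 0.6331 mg/L.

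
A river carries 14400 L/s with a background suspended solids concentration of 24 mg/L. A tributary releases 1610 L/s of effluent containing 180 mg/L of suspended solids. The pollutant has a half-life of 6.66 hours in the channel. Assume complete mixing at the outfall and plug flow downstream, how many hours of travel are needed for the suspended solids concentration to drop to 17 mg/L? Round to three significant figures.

8.15 h

Conservation of mass: C = (14400·24.00 + 1610·180.0) / 16010 = 635400/16010 = 39.69 mg/L.
Half-life 6.66 h → k = ln 2 / 6.66 = 0.1041 h⁻¹ = 2.498 d⁻¹.
39.69·exp(−k·t) = 17 → t = ln(39.69/17)/k = 29330 s = 8.146 h.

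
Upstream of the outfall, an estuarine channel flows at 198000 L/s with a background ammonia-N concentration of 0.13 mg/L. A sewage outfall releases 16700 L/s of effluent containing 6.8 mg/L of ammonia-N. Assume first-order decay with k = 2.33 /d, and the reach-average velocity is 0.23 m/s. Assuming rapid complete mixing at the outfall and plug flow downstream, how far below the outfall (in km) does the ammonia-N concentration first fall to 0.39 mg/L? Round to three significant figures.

4.34 km

Mass balance: C = (198000·0.1300 + 16700·6.800) / 214700 = 139300/214700 = 0.6488 mg/L.
Set 0.6488·exp(−k·t) = 0.39 → t = ln(0.6488/0.39)/k = 18870 s = 5.243 h.
Distance = v·t = 0.23·18870 = 4341 m = 4.341 km.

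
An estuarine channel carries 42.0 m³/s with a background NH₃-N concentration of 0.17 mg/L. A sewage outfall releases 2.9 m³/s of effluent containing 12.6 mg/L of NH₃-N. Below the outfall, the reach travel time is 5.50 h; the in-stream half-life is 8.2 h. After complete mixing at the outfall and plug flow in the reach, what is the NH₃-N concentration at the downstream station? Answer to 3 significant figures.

0.611 mg/L

Mass balance: C = (42.00·0.1700 + 2.900·12.60) / 44.90 = 43.68/44.90 = 0.9728 mg/L.
Half-life 8.2 h → k = ln 2 / 8.2 = 0.08453 h⁻¹ = 2.029 d⁻¹.
First-order decay: C = 0.9728·exp(−k·t) = 0.9728·0.6282 = 0.6111 mg/L.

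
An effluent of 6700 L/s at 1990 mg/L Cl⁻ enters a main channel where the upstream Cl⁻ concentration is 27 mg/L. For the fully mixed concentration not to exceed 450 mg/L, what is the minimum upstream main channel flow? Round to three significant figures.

24400 L/s

Set C_mix = 450: (Q·27.00 + 6700·1990) / (Q + 6700) = 450
→ Q = 6700·(1990 − 450)/(450 − 27.00) = 24390 L/s.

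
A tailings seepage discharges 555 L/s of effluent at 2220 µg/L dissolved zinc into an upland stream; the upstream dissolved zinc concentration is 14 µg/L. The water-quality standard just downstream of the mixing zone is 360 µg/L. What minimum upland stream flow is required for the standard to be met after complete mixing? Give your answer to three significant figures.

2980 L/s

Set C_mix = 360: (Q·14.00 + 555.0·2220) / (Q + 555.0) = 360
→ Q = 555.0·(2220 − 360)/(360 − 14.00) = 2984 L/s.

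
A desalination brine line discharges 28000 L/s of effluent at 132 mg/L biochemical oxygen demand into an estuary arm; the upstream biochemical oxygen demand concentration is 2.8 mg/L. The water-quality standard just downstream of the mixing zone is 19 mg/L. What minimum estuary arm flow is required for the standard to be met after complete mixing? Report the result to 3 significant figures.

195000 L/s

Set C_mix = 19: (Q·2.800 + 28000·132.0) / (Q + 28000) = 19
→ Q = 28000·(132.0 − 19)/(19 − 2.800) = 195300 L/s.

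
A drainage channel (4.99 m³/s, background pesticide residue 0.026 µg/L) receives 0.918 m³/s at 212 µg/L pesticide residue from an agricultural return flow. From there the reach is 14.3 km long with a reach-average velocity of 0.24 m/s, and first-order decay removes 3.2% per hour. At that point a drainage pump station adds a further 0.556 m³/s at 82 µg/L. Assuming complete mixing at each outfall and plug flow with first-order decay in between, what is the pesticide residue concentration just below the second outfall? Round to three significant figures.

Mass balance: C = (4.990·0.02600 + 0.9180·212.0) / 5.908 = 194.7/5.908 = 32.96 µg/L; combined flow 5.908 m³/s.
Travel time t = 14.3·1000 / 0.24 = 59580 s = 16.55 h.
3.2%/h lost → k = −ln(1 − 0.032) = 0.03252 h⁻¹.
First-order decay: C = 32.96·exp(−k·t) = 32.96·0.5837 = 19.24 µg/L.
At the second outfall, C = (5.908·19.24 + 0.5560·82.00) / (5.908 + 0.5560) = 24.64 µg/L.

24.6 µg/L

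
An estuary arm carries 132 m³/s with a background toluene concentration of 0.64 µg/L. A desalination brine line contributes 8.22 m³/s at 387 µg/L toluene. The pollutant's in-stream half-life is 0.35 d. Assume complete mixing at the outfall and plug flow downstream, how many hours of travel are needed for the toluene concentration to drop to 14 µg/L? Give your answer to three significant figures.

Mass balance: C = (132.0·0.6400 + 8.220·387.0) / 140.2 = 3266/140.2 = 23.29 µg/L.
Half-life 0.35 d → k = ln 2 / 0.35 = 1.980 d⁻¹.
23.29·exp(−k·t) = 14 → t = ln(23.29/14)/k = 22200 s = 6.168 h.

6.17 h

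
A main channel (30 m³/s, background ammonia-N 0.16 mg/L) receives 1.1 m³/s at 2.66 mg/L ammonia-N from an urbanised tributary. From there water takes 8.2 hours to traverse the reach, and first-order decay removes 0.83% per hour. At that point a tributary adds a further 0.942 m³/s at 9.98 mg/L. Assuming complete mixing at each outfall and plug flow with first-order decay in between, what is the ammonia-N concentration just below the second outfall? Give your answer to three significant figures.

0.519 mg/L

Conservation of mass: C = (30.00·0.1600 + 1.100·2.660) / 31.10 = 7.726/31.10 = 0.2484 mg/L; combined flow 31.10 m³/s.
0.83%/h lost → k = −ln(1 − 0.0083) = 0.008335 h⁻¹.
After decay, C = 0.2484 × e^(−kt) = 0.2484 × 0.9339 = 0.2320 mg/L.
Second outfall: C = (31.10·0.2320 + 0.9420·9.980)/32.04 = 0.5186 mg/L.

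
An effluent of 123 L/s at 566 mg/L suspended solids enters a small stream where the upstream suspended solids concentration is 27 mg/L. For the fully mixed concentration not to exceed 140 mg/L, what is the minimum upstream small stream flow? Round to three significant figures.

Set C_mix = 140: (Q·27.00 + 123.0·566.0) / (Q + 123.0) = 140
→ Q = 123.0·(566.0 − 140)/(140 − 27.00) = 463.7 L/s.

464 L/s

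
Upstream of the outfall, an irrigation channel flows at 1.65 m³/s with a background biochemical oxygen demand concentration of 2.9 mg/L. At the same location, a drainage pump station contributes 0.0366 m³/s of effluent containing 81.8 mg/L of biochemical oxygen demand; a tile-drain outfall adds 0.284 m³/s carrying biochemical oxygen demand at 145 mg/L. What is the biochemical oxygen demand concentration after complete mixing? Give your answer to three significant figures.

24.8 mg/L

Conservation of mass: C = (1.650·2.900 + 0.03660·81.80 + 0.2840·145.0) / 1.971 = 48.96/1.971 = 24.84 mg/L.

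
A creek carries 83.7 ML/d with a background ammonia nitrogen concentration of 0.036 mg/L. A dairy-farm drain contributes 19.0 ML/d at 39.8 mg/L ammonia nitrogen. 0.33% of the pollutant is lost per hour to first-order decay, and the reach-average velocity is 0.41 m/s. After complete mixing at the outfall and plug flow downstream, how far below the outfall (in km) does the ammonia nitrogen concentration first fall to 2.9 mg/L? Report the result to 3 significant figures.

418 km

Mass balance: C = (83.70·0.03600 + 19.00·39.80) / 102.7 = 759.2/102.7 = 7.393 mg/L.
0.33%/h lost → k = −ln(1 − 0.0033) = 0.003305 h⁻¹.
Set 7.393·exp(−k·t) = 2.9 → t = ln(7.393/2.9)/k = 1019000 s = 283.1 h.
Distance = v·t = 0.41·1019000 = 417800 m = 417.8 km.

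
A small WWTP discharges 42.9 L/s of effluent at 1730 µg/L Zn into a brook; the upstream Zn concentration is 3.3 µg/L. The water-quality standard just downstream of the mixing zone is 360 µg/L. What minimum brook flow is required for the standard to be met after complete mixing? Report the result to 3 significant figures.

165 L/s

Set C_mix = 360: (Q·3.300 + 42.90·1730) / (Q + 42.90) = 360
→ Q = 42.90·(1730 − 360)/(360 − 3.300) = 164.8 L/s.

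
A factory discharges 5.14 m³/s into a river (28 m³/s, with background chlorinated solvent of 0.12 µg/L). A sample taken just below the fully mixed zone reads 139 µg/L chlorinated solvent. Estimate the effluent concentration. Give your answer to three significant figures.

Mass balance: 28.00·0.1200 + 5.140·Cₑ = 33.14·139.0
→ Cₑ = (33.14·139.0 − 28.00·0.1200) / 5.140 = 895.5 µg/L.

896 µg/L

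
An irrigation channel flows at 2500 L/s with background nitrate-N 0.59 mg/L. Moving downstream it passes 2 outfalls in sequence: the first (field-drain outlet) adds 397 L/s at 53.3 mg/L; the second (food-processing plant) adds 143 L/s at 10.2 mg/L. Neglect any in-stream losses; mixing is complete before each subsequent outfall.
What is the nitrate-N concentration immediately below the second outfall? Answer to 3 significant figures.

Below outfall 1: Q → 2897 L/s, C = (2500·0.5900 + 397.0·53.30)/2897 = 7.813 mg/L.
Below outfall 2: Q → 3040 L/s, C = (2897·7.813 + 143.0·10.20)/3040 = 7.926 mg/L.

7.93 mg/L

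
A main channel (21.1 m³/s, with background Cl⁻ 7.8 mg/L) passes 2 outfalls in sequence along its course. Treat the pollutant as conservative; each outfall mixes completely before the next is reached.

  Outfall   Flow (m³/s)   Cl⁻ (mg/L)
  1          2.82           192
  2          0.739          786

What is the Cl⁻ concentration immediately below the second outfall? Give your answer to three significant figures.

52.2 mg/L

After outfall 1: Q = 21.10 + 2.820 = 23.92 m³/s; C = (21.10·7.800 + 2.820·192.0)/23.92 = 29.52 mg/L.
After outfall 2: Q = 23.92 + 0.7390 = 24.66 m³/s; C = (23.92·29.52 + 0.7390·786.0)/24.66 = 52.19 mg/L.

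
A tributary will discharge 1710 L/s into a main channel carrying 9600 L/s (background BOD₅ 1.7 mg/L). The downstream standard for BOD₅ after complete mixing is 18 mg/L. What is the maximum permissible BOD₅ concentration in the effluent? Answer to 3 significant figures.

110 mg/L

At the limit, (Qr·Cr + Qe·Cₑ)/(Qr + Qe) = 18:
Cₑ = (11310·18 − 9600·1.700) / 1710 = 109.5 mg/L.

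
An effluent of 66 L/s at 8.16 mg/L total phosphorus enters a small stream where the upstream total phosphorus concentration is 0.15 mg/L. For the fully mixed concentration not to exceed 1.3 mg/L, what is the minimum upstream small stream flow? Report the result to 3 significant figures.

394 L/s

Set C_mix = 1.3: (Q·0.1500 + 66.00·8.160) / (Q + 66.00) = 1.3
→ Q = 66.00·(8.160 − 1.3)/(1.3 − 0.1500) = 393.7 L/s.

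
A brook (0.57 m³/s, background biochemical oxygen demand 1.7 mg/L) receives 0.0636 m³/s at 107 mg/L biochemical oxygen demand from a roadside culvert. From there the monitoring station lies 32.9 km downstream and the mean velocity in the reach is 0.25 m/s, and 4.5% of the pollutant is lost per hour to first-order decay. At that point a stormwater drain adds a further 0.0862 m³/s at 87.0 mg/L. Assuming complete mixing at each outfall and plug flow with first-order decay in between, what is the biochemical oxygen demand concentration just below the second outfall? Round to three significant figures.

Conservation of mass: C = (0.5700·1.700 + 0.06360·107.0) / 0.6336 = 7.774/0.6336 = 12.27 mg/L; combined flow 0.6336 m³/s.
Travel time t = 32.9·1000 / 0.25 = 131600 s = 36.56 h.
4.5%/h lost → k = −ln(1 − 0.045) = 0.04604 h⁻¹.
First-order decay: C = 12.27·exp(−k·t) = 12.27·0.1858 = 2.280 mg/L.
Second outfall: C = (0.6336·2.280 + 0.08620·87.00)/0.7198 = 12.43 mg/L.

12.4 mg/L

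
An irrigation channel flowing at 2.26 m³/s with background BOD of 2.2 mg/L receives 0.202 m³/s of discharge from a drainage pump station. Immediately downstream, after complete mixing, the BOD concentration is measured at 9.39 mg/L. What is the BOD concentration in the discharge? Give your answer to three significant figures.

89.8 mg/L

Mass balance: 2.260·2.200 + 0.2020·Cₑ = 2.462·9.390
→ Cₑ = (2.462·9.390 − 2.260·2.200) / 0.2020 = 89.83 mg/L.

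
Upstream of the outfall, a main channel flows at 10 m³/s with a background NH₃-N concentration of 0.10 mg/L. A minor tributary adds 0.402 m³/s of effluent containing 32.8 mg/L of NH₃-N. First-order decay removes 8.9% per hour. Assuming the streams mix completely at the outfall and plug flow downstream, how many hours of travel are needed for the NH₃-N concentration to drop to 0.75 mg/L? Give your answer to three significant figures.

Flow-weighted average: C = (10.00·0.1000 + 0.4020·32.80) / 10.40 = 14.19/10.40 = 1.364 mg/L.
8.9%/h lost → k = −ln(1 − 0.089) = 0.09321 h⁻¹.
1.364·exp(−k·t) = 0.75 → t = ln(1.364/0.75)/k = 23090 s = 6.415 h.

6.41 h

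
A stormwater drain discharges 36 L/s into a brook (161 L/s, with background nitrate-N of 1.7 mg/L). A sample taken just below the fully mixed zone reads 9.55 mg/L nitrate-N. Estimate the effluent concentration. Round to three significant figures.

44.7 mg/L

Mass balance: 161.0·1.700 + 36.00·Cₑ = 197.0·9.550
→ Cₑ = (197.0·9.550 − 161.0·1.700) / 36.00 = 44.66 mg/L.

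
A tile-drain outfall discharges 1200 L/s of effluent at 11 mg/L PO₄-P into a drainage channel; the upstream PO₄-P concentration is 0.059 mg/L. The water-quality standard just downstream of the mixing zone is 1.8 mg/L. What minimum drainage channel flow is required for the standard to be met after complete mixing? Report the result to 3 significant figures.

Set C_mix = 1.8: (Q·0.05900 + 1200·11.00) / (Q + 1200) = 1.8
→ Q = 1200·(11.00 − 1.8)/(1.8 − 0.05900) = 6341 L/s.

6340 L/s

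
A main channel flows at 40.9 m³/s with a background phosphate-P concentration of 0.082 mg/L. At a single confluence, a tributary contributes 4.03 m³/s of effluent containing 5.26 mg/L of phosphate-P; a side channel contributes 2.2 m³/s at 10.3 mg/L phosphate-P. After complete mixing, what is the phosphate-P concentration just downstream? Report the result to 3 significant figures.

Conservation of mass: C = (40.90·0.08200 + 4.030·5.260 + 2.200·10.30) / 47.13 = 47.21/47.13 = 1.002 mg/L.

1.00 mg/L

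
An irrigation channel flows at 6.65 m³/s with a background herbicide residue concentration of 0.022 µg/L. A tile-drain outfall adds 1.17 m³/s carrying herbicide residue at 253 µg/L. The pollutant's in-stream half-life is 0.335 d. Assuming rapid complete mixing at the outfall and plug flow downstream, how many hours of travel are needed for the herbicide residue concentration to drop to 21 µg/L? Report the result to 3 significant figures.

Flow-weighted average: C = (6.650·0.02200 + 1.170·253.0) / 7.820 = 296.2/7.820 = 37.87 µg/L.
Half-life 0.335 d → k = ln 2 / 0.335 = 2.069 d⁻¹.
37.87·exp(−k·t) = 21 → t = ln(37.87/21)/k = 24620 s = 6.840 h.

6.84 h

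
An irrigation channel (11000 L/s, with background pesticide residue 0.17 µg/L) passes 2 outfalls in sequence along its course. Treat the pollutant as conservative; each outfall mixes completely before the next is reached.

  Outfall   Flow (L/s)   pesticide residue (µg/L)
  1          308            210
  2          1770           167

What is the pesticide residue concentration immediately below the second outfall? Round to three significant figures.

27.7 µg/L

Outfall 1: combined Q = 11310 L/s; C = (11000·0.1700 + 308.0·210.0)/11310 = 5.885 µg/L.
Outfall 2: combined Q = 13080 L/s; C = (11310·5.885 + 1770·167.0)/13080 = 27.69 µg/L.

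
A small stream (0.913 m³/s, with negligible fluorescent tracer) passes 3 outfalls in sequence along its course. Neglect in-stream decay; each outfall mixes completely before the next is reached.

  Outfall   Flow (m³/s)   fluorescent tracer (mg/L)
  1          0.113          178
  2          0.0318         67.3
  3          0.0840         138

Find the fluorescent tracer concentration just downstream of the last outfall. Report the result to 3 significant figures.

After outfall 1: Q = 0.9130 + 0.1130 = 1.026 m³/s; C = (0.9130·0 + 0.1130·178.0)/1.026 = 19.60 mg/L.
After outfall 2: Q = 1.026 + 0.03180 = 1.058 m³/s; C = (1.026·19.60 + 0.03180·67.30)/1.058 = 21.04 mg/L.
After outfall 3: Q = 1.058 + 0.08400 = 1.142 m³/s; C = (1.058·21.04 + 0.08400·138.0)/1.142 = 29.64 mg/L.

29.6 mg/L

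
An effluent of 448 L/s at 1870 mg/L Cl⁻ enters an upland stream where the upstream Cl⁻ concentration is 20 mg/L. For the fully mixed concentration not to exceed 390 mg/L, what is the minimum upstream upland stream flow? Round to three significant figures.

1790 L/s

Set C_mix = 390: (Q·20.00 + 448.0·1870) / (Q + 448.0) = 390
→ Q = 448.0·(1870 − 390)/(390 − 20.00) = 1792 L/s.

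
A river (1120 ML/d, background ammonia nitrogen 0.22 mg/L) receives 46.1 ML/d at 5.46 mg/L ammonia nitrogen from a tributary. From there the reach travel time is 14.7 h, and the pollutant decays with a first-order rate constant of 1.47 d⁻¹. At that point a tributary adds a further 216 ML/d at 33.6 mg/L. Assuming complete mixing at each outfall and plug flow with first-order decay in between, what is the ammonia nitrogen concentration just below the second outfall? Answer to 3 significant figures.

5.40 mg/L

Conservation of mass: C = (1120·0.2200 + 46.10·5.460) / 1166 = 498.1/1166 = 0.4272 mg/L; combined flow 1166 ML/d.
Decay over the reach: 0.4272·exp(−kt) = 0.4272·0.4064 = 0.1736 mg/L.
Second outfall: C = (1166·0.1736 + 216.0·33.60)/1382 = 5.398 mg/L.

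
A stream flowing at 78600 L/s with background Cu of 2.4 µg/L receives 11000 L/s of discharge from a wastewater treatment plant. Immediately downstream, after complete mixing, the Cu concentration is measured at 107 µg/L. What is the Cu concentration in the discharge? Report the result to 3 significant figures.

Mass balance: 78600·2.400 + 11000·Cₑ = 89600·107.0
→ Cₑ = (89600·107.0 − 78600·2.400) / 11000 = 854.4 µg/L.

854 µg/L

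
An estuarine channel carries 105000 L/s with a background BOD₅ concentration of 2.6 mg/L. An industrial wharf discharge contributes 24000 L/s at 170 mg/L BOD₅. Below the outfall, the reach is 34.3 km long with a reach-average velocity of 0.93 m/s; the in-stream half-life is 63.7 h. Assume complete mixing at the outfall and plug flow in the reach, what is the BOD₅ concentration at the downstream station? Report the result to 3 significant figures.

30.2 mg/L

Conservation of mass: C = (105000·2.600 + 24000·170.0) / 129000 = 4353000/129000 = 33.74 mg/L.
Travel time t = 34.3·1000 / 0.93 = 36880 s = 10.24 h.
Half-life 63.7 h → k = ln 2 / 63.7 = 0.01088 h⁻¹ = 0.2612 d⁻¹.
Decay over the reach: 33.74·exp(−kt) = 33.74·0.8945 = 30.18 mg/L.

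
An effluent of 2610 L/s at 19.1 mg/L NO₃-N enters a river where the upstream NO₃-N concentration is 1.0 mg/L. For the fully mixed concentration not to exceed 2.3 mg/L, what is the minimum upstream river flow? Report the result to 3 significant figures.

33700 L/s

Set C_mix = 2.3: (Q·1.000 + 2610·19.10) / (Q + 2610) = 2.3
→ Q = 2610·(19.10 − 2.3)/(2.3 − 1.000) = 33730 L/s.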